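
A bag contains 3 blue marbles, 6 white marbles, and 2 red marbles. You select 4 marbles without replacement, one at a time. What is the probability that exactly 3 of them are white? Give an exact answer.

10/33

One ordering (white drawn first) has probability 6/11 × 5/10 × 4/9 × 5/8 = 600/7920 = 5/66.
There are C(4,3) = 4 such orderings, each equally likely, so P = 4 × 5/66 = 10/33.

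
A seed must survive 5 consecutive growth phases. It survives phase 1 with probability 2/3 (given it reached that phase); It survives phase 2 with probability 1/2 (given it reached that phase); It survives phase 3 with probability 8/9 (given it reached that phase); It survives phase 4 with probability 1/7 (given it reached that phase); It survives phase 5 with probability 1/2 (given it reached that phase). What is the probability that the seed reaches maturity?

Multiplying along the chain,
P = 2/3 × 1/2 × 8/9 × 1/7 × 1/2 = 16/756 = 4/189.

4/189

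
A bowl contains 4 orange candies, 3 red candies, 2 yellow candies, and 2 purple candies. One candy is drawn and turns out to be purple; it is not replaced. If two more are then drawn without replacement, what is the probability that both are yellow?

1/45

After the first draw, 2 of the remaining 10 candies are yellow.
P = 2/10 × 1/9 = 2/90 = 1/45.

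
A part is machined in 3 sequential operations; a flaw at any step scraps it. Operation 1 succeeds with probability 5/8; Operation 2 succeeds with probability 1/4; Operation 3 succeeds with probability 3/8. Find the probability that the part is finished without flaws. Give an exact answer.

15/256

The events are sequential, so multiply the conditional probabilities:
P = 5/8 × 1/4 × 3/8 = 15/256.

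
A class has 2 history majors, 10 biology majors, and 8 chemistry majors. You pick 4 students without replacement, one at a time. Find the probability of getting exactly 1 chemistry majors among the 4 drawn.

352/969

One ordering (a chemistry major drawn first) has probability 8/20 × 12/19 × 11/18 × 10/17 = 10560/116280 = 88/969.
There are C(4,1) = 4 such orderings, each equally likely, so P = 4 × 88/969 = 352/969.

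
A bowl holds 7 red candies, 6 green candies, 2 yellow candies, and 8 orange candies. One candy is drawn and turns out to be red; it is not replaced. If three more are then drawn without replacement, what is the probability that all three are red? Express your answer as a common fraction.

After the first draw, 6 of the remaining 22 candies are red.
P = 6/22 × 5/21 × 4/20 = 120/9240 = 1/77.

1/77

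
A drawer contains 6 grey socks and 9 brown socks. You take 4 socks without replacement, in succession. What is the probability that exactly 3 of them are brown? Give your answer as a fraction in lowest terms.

24/65

One ordering (brown drawn first) has probability 9/15 × 8/14 × 7/13 × 6/12 = 3024/32760 = 6/65.
There are C(4,3) = 4 such orderings, each equally likely, so P = 4 × 6/65 = 24/65.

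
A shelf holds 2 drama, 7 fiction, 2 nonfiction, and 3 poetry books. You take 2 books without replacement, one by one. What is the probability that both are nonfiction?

1/91

P(all nonfiction) = 2/14 × 1/13 = 2/182 = 1/91.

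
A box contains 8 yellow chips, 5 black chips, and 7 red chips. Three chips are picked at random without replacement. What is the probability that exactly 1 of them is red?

One ordering (red drawn first) has probability 7/20 × 13/19 × 12/18 = 1092/6840 = 91/570.
There are C(3,1) = 3 such orderings, each equally likely, so P = 3 × 91/570 = 91/190.

91/190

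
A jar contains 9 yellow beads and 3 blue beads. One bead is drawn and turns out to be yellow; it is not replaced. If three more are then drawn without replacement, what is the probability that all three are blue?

1/165

After the first draw, 3 of the remaining 11 beads are blue.
P = 3/11 × 2/10 × 1/9 = 6/990 = 1/165.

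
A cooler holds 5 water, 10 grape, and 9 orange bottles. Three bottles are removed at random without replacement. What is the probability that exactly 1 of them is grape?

455/1012

One ordering (grape drawn first) has probability 10/24 × 14/23 × 13/22 = 1820/12144 = 455/3036.
There are C(3,1) = 3 such orderings, each equally likely, so P = 3 × 455/3036 = 455/1012.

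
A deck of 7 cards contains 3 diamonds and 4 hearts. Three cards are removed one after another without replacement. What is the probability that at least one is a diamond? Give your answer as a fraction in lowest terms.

31/35

P(no diamonds) = 4/7 × 3/6 × 2/5 = 24/210 = 4/35.
P(at least one) = 1 − 4/35 = 31/35.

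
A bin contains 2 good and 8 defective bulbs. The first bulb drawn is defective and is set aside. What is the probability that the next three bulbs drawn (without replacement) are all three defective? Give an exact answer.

With the first bulb removed, 7 defective remain out of 9.
P = 7/9 × 6/8 × 5/7 = 210/504 = 5/12.

5/12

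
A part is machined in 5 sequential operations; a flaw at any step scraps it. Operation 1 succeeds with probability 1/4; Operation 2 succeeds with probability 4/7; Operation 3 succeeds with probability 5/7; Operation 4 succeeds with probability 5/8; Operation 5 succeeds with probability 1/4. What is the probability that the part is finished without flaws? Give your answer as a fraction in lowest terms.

25/1568

The events are sequential, so multiply the conditional probabilities:
P = 1/4 × 4/7 × 5/7 × 5/8 × 1/4 = 100/6272 = 25/1568.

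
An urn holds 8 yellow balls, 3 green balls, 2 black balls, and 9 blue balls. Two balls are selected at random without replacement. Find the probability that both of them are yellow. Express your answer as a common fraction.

P = 8/22 × 7/21 = 56/462 = 4/33.

4/33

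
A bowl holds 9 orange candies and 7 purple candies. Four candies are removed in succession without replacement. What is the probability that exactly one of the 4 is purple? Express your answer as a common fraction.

21/65

One ordering (purple drawn first) has probability 7/16 × 9/15 × 8/14 × 7/13 = 3528/43680 = 21/260.
There are C(4,1) = 4 such orderings, each equally likely, so P = 4 × 21/260 = 21/65.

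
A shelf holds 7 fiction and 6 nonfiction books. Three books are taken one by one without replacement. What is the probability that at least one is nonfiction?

251/286

P(no nonfiction) = 7/13 × 6/12 × 5/11 = 210/1716 = 35/286.
P(at least one) = 1 − 35/286 = 251/286.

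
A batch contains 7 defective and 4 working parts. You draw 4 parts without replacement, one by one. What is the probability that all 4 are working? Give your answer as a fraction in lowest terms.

P(all working) = 4/11 × 3/10 × 2/9 × 1/8 = 24/7920 = 1/330.

1/330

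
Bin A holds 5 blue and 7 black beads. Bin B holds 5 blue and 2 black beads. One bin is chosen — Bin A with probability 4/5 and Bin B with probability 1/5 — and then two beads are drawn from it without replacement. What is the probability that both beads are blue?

50/231

From Bin A: P(both blue) = (5/12)(4/11) = 5/33.
From Bin B: P(both blue) = (5/7)(4/6) = 10/21.
Total probability = (4/5)(5/33) + (1/5)(10/21) = 50/231.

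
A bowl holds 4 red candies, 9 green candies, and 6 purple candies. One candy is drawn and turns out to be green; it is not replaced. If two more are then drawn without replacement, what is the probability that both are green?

With the first candy removed, 8 green remain out of 18.
P = 8/18 × 7/17 = 56/306 = 28/153.

28/153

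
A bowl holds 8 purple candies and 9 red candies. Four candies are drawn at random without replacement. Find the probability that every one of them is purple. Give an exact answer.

1/34

P(every draw is purple) = 8/17 × 7/16 × 6/15 × 5/14 = 1680/57120 = 1/34.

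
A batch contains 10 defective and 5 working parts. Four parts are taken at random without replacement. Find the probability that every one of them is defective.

P(all defective) = 10/15 × 9/14 × 8/13 × 7/12 = 5040/32760 = 2/13.

2/13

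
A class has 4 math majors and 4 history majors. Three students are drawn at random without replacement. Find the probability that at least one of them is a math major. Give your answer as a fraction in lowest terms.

13/14

P(no math majors) = 4/8 × 3/7 × 2/6 = 24/336 = 1/14.
P(at least one) = 1 − 1/14 = 13/14.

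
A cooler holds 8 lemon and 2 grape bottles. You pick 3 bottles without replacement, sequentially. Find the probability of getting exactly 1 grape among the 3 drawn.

One ordering (grape drawn first) has probability 2/10 × 8/9 × 7/8 = 112/720 = 7/45.
There are C(3,1) = 3 such orderings, each equally likely, so P = 3 × 7/45 = 7/15.

7/15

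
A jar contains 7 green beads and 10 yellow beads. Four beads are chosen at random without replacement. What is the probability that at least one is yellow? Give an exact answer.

P(no yellow) = 7/17 × 6/16 × 5/15 × 4/14 = 840/57120 = 1/68.
P(at least one) = 1 − 1/68 = 67/68.

67/68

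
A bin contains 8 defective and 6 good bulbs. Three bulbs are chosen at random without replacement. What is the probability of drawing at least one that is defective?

P(no defective) = 6/14 × 5/13 × 4/12 = 120/2184 = 5/91.
P(at least one) = 1 − 5/91 = 86/91.

86/91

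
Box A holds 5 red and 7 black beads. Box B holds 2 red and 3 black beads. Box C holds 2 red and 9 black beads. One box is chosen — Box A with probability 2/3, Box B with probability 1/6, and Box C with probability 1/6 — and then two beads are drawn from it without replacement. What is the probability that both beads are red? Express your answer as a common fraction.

239/1980

From Box A: P(both red) = (5/12)(4/11) = 5/33.
From Box B: P(both red) = (2/5)(1/4) = 1/10.
From Box C: P(both red) = (2/11)(1/10) = 1/55.
Total probability = (2/3)(5/33) + (1/6)(1/10) + (1/6)(1/55) = 239/1980.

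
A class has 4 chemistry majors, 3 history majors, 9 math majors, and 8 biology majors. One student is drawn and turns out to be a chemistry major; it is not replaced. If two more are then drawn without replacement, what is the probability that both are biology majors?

After the first draw, 8 of the remaining 23 students are biology majors.
P = 8/23 × 7/22 = 56/506 = 28/253.

28/253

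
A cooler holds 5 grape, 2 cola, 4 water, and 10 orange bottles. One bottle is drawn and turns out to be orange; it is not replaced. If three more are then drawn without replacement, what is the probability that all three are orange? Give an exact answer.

After the first draw, 9 of the remaining 20 bottles are orange.
P = 9/20 × 8/19 × 7/18 = 504/6840 = 7/95.

7/95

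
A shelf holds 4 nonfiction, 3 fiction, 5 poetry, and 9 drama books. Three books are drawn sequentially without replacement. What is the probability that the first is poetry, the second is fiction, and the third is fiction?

Each draw changes the counts, so multiply the conditional probabilities along the sequence:
P = 5/21 × 3/20 × 2/19 = 30/7980 = 1/266.

1/266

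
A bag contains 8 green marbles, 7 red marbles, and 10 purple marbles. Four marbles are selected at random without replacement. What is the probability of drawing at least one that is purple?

2257/2530

P(no purple) = 15/25 × 14/24 × 13/23 × 12/22 = 32760/303600 = 273/2530.
P(at least one) = 1 − 273/2530 = 2257/2530.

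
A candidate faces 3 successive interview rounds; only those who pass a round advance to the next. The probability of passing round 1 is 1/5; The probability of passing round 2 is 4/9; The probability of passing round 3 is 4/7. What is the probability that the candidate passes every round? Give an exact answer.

Multiplying along the chain,
P = 1/5 × 4/9 × 4/7 = 16/315.

16/315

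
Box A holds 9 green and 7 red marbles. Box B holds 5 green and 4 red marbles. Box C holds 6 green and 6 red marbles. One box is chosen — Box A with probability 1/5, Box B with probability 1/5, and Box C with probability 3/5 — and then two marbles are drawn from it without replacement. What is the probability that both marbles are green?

1247/4950

From Box A: P(both green) = (9/16)(8/15) = 3/10.
From Box B: P(both green) = (5/9)(4/8) = 5/18.
From Box C: P(both green) = (6/12)(5/11) = 5/22.
Total probability = (1/5)(3/10) + (1/5)(5/18) + (3/5)(5/22) = 1247/4950.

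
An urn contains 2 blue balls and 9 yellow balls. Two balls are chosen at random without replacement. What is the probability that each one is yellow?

36/55

P = 9/11 × 8/10 = 72/110 = 36/55.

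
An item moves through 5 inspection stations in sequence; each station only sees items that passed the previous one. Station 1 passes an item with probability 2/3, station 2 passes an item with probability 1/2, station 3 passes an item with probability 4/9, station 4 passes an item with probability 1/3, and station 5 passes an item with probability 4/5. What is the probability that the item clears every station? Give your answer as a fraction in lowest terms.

The events are sequential, so multiply the conditional probabilities:
P = 2/3 × 1/2 × 4/9 × 1/3 × 4/5 = 32/810 = 16/405.

16/405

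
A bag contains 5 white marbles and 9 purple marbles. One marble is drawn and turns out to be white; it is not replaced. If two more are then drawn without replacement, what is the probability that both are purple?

6/13

After the first draw, 9 of the remaining 13 marbles are purple.
P = 9/13 × 8/12 = 72/156 = 6/13.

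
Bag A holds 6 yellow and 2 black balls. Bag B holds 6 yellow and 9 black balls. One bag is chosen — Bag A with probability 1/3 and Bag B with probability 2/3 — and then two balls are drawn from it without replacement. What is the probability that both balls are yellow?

From Bag A: P(both yellow) = (6/8)(5/7) = 15/28.
From Bag B: P(both yellow) = (6/15)(5/14) = 1/7.
Total probability = (1/3)(15/28) + (2/3)(1/7) = 23/84.

23/84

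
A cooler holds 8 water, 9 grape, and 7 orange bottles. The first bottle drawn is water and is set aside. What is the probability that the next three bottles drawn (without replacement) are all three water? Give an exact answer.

5/253

With the first bottle removed, 7 water remain out of 23.
P = 7/23 × 6/22 × 5/21 = 210/10626 = 5/253.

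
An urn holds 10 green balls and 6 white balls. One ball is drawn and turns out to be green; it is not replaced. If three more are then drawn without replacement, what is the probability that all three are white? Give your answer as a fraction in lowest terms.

4/91

With the first ball removed, 6 white remain out of 15.
P = 6/15 × 5/14 × 4/13 = 120/2730 = 4/91.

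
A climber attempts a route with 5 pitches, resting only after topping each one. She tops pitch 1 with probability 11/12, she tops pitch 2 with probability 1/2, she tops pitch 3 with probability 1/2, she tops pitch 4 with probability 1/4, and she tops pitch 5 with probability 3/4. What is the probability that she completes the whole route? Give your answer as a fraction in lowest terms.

11/256

The events are sequential, so multiply the conditional probabilities:
P = 11/12 × 1/2 × 1/2 × 1/4 × 3/4 = 33/768 = 11/256.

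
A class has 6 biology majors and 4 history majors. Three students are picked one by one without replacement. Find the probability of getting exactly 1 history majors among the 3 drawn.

One ordering (a history major drawn first) has probability 4/10 × 6/9 × 5/8 = 120/720 = 1/6.
There are C(3,1) = 3 such orderings, each equally likely, so P = 3 × 1/6 = 1/2.

1/2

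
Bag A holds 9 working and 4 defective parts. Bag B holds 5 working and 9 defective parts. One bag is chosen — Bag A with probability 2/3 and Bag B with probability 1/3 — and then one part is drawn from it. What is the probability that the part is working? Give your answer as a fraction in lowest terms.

From Bag A: P(working) = 9/13.
From Bag B: P(working) = 5/14.
Total probability = (2/3)(9/13) + (1/3)(5/14) = 317/546.

317/546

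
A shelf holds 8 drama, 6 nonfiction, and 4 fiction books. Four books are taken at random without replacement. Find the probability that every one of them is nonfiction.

P(every draw is nonfiction) = 6/18 × 5/17 × 4/16 × 3/15 = 360/73440 = 1/204.

1/204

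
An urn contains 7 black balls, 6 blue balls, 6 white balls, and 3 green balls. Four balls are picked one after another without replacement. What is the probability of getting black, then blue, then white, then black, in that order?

Chain rule:
P = 7/22 × 6/21 × 6/20 × 6/19 = 1512/175560 = 9/1045.

9/1045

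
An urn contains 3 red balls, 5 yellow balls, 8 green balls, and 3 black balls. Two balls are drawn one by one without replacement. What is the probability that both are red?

P = 3/19 × 2/18 = 6/342 = 1/57.

1/57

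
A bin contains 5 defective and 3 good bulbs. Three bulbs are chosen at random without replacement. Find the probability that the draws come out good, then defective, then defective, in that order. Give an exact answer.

5/28

Multiply the probability of each draw given the previous ones:
P = 3/8 × 5/7 × 4/6 = 60/336 = 5/28.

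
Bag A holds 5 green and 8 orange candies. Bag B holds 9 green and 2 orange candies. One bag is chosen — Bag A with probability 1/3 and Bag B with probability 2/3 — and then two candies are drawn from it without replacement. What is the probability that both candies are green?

From Bag A: P(both green) = (5/13)(4/12) = 5/39.
From Bag B: P(both green) = (9/11)(8/10) = 36/55.
Total probability = (1/3)(5/39) + (2/3)(36/55) = 3083/6435.

3083/6435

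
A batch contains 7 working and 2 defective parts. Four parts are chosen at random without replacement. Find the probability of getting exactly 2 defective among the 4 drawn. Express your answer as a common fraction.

One ordering (defective drawn first) has probability 2/9 × 1/8 × 7/7 × 6/6 = 84/3024 = 1/36.
There are C(4,2) = 6 such orderings, each equally likely, so P = 6 × 1/36 = 1/6.

1/6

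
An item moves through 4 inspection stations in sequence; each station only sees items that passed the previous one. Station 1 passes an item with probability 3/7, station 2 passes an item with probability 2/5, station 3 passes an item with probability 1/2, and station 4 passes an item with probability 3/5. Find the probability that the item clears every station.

Multiplying along the chain,
P = 3/7 × 2/5 × 1/2 × 3/5 = 18/350 = 9/175.

9/175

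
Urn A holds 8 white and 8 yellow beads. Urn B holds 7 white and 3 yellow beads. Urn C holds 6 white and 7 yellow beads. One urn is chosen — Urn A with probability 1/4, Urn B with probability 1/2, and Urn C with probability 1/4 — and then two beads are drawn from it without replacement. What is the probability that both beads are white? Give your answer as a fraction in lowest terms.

From Urn A: P(both white) = (8/16)(7/15) = 7/30.
From Urn B: P(both white) = (7/10)(6/9) = 7/15.
From Urn C: P(both white) = (6/13)(5/12) = 5/26.
Total probability = (1/4)(7/30) + (1/2)(7/15) + (1/4)(5/26) = 53/156.

53/156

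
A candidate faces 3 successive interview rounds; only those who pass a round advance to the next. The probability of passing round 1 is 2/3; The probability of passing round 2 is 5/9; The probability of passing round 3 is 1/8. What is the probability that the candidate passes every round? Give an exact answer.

5/108

The events are sequential, so multiply the conditional probabilities:
P = 2/3 × 5/9 × 1/8 = 10/216 = 5/108.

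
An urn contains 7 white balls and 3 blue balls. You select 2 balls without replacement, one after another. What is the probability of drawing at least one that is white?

P(no white) = 3/10 × 2/9 = 6/90 = 1/15.
P(at least one) = 1 − 1/15 = 14/15.

14/15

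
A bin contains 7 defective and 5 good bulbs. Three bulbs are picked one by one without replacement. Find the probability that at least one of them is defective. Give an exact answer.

21/22

P(no defective) = 5/12 × 4/11 × 3/10 = 60/1320 = 1/22.
P(at least one) = 1 − 1/22 = 21/22.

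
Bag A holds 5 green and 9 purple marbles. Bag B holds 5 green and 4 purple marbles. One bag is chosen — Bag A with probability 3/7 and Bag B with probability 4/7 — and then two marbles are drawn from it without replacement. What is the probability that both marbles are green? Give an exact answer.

From Bag A: P(both green) = (5/14)(4/13) = 10/91.
From Bag B: P(both green) = (5/9)(4/8) = 5/18.
Total probability = (3/7)(10/91) + (4/7)(5/18) = 1180/5733.

1180/5733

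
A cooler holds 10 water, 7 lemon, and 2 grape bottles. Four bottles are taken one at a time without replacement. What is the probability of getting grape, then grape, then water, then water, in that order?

5/2584

Multiply the probability of each draw given the previous ones:
P = 2/19 × 1/18 × 10/17 × 9/16 = 180/93024 = 5/2584.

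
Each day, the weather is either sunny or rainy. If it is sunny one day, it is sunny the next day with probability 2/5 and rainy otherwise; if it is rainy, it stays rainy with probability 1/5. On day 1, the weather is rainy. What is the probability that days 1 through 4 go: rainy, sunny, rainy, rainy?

Day 1 is given. For each transition, use the conditional probability from the current state:
P(sunny | rainy) = 4/5; P(rainy | sunny) = 3/5; P(rainy | rainy) = 1/5.
P = 4/5 × 3/5 × 1/5 = 12/125.

12/125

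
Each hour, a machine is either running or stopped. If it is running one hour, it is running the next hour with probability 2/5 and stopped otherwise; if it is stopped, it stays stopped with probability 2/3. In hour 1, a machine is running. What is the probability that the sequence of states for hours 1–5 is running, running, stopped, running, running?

Hour 1 is given. For each transition, use the conditional probability from the current state:
P(running | running) = 2/5; P(stopped | running) = 3/5; P(running | stopped) = 1/3; P(running | running) = 2/5.
P = 2/5 × 3/5 × 1/3 × 2/5 = 12/375 = 4/125.

4/125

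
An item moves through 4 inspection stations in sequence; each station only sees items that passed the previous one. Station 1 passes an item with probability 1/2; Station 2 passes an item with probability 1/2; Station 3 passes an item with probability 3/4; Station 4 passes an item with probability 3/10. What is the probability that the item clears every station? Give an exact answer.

9/160

Each stage is reached only if all earlier stages succeed, so
P = 1/2 × 1/2 × 3/4 × 3/10 = 9/160.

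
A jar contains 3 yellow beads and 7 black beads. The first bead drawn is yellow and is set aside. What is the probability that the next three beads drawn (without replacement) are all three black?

With the first bead removed, 7 black remain out of 9.
P = 7/9 × 6/8 × 5/7 = 210/504 = 5/12.

5/12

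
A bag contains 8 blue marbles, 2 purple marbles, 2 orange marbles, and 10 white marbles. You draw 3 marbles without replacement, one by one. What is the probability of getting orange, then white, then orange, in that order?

Chain rule:
P = 2/22 × 10/21 × 1/20 = 20/9240 = 1/462.

1/462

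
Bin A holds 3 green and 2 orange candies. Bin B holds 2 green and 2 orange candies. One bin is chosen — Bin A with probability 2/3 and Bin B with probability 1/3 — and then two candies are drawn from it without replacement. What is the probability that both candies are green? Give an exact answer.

23/90

From Bin A: P(both green) = (3/5)(2/4) = 3/10.
From Bin B: P(both green) = (2/4)(1/3) = 1/6.
Total probability = (2/3)(3/10) + (1/3)(1/6) = 23/90.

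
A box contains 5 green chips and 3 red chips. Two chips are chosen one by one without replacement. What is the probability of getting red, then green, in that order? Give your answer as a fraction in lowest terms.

Chain rule:
P = 3/8 × 5/7 = 15/56.

15/56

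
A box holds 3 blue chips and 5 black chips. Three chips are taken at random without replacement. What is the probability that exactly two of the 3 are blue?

One ordering (blue drawn first) has probability 3/8 × 2/7 × 5/6 = 30/336 = 5/56.
There are C(3,2) = 3 such orderings, each equally likely, so P = 3 × 5/56 = 15/56.

15/56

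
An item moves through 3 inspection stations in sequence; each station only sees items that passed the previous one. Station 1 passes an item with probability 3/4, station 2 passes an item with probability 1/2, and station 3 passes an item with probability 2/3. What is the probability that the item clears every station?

1/4

The events are sequential, so multiply the conditional probabilities:
P = 3/4 × 1/2 × 2/3 = 6/24 = 1/4.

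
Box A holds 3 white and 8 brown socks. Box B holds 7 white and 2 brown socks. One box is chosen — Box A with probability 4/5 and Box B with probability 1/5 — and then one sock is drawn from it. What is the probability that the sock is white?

37/99

From Box A: P(white) = 3/11.
From Box B: P(white) = 7/9.
Total probability = (4/5)(3/11) + (1/5)(7/9) = 37/99.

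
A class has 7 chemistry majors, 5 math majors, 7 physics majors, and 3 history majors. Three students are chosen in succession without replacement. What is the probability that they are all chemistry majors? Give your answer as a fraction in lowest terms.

1/44

P(all chemistry majors) = 7/22 × 6/21 × 5/20 = 210/9240 = 1/44.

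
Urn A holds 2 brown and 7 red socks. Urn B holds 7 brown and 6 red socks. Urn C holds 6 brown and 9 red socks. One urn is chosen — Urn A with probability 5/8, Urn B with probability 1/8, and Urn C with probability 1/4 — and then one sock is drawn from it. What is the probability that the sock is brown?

1433/4680

From Urn A: P(brown) = 2/9.
From Urn B: P(brown) = 7/13.
From Urn C: P(brown) = 6/15.
Total probability = (5/8)(2/9) + (1/8)(7/13) + (1/4)(6/15) = 1433/4680.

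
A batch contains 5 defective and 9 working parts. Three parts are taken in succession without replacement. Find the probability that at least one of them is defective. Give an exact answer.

10/13

P(no defective) = 9/14 × 8/13 × 7/12 = 504/2184 = 3/13.
P(at least one) = 1 − 3/13 = 10/13.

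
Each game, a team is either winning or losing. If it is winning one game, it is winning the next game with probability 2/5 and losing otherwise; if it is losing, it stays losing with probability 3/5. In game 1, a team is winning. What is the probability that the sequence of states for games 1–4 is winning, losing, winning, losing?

18/125

Game 1 is given. For each transition, use the conditional probability from the current state:
P(losing | winning) = 3/5; P(winning | losing) = 2/5; P(losing | winning) = 3/5.
P = 3/5 × 2/5 × 3/5 = 18/125.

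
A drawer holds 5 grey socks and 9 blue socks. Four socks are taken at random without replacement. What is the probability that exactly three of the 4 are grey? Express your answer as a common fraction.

90/1001

One ordering (grey drawn first) has probability 5/14 × 4/13 × 3/12 × 9/11 = 540/24024 = 45/2002.
There are C(4,3) = 4 such orderings, each equally likely, so P = 4 × 45/2002 = 90/1001.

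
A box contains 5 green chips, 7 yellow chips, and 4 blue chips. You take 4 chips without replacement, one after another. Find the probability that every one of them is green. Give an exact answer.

P(all green) = 5/16 × 4/15 × 3/14 × 2/13 = 120/43680 = 1/364.

1/364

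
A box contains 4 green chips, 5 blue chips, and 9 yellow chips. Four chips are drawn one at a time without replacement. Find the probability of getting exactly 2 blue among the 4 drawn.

13/51

One ordering (blue drawn first) has probability 5/18 × 4/17 × 13/16 × 12/15 = 3120/73440 = 13/306.
There are C(4,2) = 6 such orderings, each equally likely, so P = 6 × 13/306 = 13/51.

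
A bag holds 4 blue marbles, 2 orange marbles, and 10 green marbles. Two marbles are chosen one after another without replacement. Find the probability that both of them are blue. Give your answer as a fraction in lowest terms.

P(every draw is blue) = 4/16 × 3/15 = 12/240 = 1/20.

1/20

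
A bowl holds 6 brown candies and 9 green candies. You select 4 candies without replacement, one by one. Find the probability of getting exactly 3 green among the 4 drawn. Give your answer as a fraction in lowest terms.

One ordering (green drawn first) has probability 9/15 × 8/14 × 7/13 × 6/12 = 3024/32760 = 6/65.
There are C(4,3) = 4 such orderings, each equally likely, so P = 4 × 6/65 = 24/65.

24/65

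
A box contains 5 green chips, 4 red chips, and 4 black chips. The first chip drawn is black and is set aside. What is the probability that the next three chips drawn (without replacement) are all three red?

After the first draw, 4 of the remaining 12 chips are red.
P = 4/12 × 3/11 × 2/10 = 24/1320 = 1/55.

1/55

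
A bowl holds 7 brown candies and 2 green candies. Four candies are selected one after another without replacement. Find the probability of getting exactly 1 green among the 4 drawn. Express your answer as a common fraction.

One ordering (green drawn first) has probability 2/9 × 7/8 × 6/7 × 5/6 = 420/3024 = 5/36.
There are C(4,1) = 4 such orderings, each equally likely, so P = 4 × 5/36 = 5/9.

5/9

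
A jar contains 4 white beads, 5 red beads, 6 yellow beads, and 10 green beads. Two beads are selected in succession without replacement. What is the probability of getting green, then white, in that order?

Multiply the probability of each draw given the previous ones:
P = 10/25 × 4/24 = 40/600 = 1/15.

1/15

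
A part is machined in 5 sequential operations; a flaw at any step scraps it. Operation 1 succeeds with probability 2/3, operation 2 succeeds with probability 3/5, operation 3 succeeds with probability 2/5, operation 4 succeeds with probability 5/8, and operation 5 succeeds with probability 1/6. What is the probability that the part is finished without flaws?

Multiplying along the chain,
P = 2/3 × 3/5 × 2/5 × 5/8 × 1/6 = 60/3600 = 1/60.

1/60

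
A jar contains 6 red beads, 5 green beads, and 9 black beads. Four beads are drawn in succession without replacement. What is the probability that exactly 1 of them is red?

728/1615

One ordering (red drawn first) has probability 6/20 × 14/19 × 13/18 × 12/17 = 13104/116280 = 182/1615.
There are C(4,1) = 4 such orderings, each equally likely, so P = 4 × 182/1615 = 728/1615.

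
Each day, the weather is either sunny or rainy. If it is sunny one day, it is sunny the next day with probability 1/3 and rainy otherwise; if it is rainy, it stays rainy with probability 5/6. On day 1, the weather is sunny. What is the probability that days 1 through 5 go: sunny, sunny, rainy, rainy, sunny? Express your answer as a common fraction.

5/162

Day 1 is given. For each transition, use the conditional probability from the current state:
P(sunny | sunny) = 1/3; P(rainy | sunny) = 2/3; P(rainy | rainy) = 5/6; P(sunny | rainy) = 1/6.
P = 1/3 × 2/3 × 5/6 × 1/6 = 10/324 = 5/162.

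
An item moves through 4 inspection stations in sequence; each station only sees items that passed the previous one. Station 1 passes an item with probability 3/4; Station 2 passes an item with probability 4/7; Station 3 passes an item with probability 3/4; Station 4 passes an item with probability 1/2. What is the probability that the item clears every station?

9/56

Multiplying along the chain,
P = 3/4 × 4/7 × 3/4 × 1/2 = 36/224 = 9/56.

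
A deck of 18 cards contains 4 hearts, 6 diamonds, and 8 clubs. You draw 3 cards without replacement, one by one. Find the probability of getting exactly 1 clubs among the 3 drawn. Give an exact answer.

15/34

One ordering (a club drawn first) has probability 8/18 × 10/17 × 9/16 = 720/4896 = 5/34.
There are C(3,1) = 3 such orderings, each equally likely, so P = 3 × 5/34 = 15/34.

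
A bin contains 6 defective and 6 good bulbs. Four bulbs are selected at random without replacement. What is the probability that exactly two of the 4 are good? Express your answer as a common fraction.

One ordering (good drawn first) has probability 6/12 × 5/11 × 6/10 × 5/9 = 900/11880 = 5/66.
There are C(4,2) = 6 such orderings, each equally likely, so P = 6 × 5/66 = 5/11.

5/11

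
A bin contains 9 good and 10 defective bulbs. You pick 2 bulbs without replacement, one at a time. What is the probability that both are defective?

P(all defective) = 10/19 × 9/18 = 90/342 = 5/19.

5/19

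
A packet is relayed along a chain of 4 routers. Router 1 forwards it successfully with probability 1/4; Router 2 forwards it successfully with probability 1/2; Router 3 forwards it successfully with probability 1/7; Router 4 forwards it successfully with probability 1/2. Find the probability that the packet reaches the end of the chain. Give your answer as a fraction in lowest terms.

1/112

Each stage is reached only if all earlier stages succeed, so
P = 1/4 × 1/2 × 1/7 × 1/2 = 1/112.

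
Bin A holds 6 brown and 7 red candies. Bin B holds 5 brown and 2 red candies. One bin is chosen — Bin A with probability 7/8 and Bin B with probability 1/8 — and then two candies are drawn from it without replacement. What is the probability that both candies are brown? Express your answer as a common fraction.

995/4368

From Bin A: P(both brown) = (6/13)(5/12) = 5/26.
From Bin B: P(both brown) = (5/7)(4/6) = 10/21.
Total probability = (7/8)(5/26) + (1/8)(10/21) = 995/4368.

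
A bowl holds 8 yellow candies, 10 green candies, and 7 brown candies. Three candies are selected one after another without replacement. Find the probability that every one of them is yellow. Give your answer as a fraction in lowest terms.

14/575

P = 8/25 × 7/24 × 6/23 = 336/13800 = 14/575.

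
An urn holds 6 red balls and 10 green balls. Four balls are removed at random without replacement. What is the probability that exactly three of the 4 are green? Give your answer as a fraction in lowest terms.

36/91

One ordering (green drawn first) has probability 10/16 × 9/15 × 8/14 × 6/13 = 4320/43680 = 9/91.
There are C(4,3) = 4 such orderings, each equally likely, so P = 4 × 9/91 = 36/91.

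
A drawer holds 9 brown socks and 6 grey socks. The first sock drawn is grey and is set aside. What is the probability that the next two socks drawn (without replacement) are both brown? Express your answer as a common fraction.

36/91

With the first sock removed, 9 brown remain out of 14.
P = 9/14 × 8/13 = 72/182 = 36/91.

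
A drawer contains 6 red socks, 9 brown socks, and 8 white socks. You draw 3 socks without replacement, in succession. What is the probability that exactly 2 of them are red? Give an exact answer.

One ordering (red drawn first) has probability 6/23 × 5/22 × 17/21 = 510/10626 = 85/1771.
There are C(3,2) = 3 such orderings, each equally likely, so P = 3 × 85/1771 = 255/1771.

255/1771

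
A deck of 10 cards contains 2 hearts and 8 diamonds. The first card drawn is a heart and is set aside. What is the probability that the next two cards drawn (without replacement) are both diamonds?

With the first card removed, 8 diamonds remain out of 9.
P = 8/9 × 7/8 = 56/72 = 7/9.

7/9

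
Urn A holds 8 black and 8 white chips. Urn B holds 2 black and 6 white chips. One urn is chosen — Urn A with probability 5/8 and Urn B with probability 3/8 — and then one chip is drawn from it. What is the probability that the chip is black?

13/32

From Urn A: P(black) = 8/16.
From Urn B: P(black) = 2/8.
Total probability = (5/8)(8/16) + (3/8)(2/8) = 13/32.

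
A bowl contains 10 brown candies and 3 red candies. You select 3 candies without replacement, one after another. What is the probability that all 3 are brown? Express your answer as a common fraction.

P(every draw is brown) = 10/13 × 9/12 × 8/11 = 720/1716 = 60/143.

60/143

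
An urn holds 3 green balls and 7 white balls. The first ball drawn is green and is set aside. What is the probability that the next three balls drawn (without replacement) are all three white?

After the first draw, 7 of the remaining 9 balls are white.
P = 7/9 × 6/8 × 5/7 = 210/504 = 5/12.

5/12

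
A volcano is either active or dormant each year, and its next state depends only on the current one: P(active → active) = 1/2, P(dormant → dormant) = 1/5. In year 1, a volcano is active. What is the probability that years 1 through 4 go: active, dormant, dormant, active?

2/25

Year 1 is given. For each transition, use the conditional probability from the current state:
P(dormant | active) = 1/2; P(dormant | dormant) = 1/5; P(active | dormant) = 4/5.
P = 1/2 × 1/5 × 4/5 = 4/50 = 2/25.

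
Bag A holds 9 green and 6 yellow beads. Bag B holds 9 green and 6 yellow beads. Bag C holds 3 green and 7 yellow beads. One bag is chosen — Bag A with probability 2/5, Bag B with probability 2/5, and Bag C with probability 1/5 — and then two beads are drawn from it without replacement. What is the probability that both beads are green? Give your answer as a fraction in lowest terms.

151/525

From Bag A: P(both green) = (9/15)(8/14) = 12/35.
From Bag B: P(both green) = (9/15)(8/14) = 12/35.
From Bag C: P(both green) = (3/10)(2/9) = 1/15.
Total probability = (2/5)(12/35) + (2/5)(12/35) + (1/5)(1/15) = 151/525.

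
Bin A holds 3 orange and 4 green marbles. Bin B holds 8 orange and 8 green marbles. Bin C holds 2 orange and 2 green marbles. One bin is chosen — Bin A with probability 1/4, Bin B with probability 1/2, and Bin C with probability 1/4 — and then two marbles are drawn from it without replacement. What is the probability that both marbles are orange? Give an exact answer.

163/840

From Bin A: P(both orange) = (3/7)(2/6) = 1/7.
From Bin B: P(both orange) = (8/16)(7/15) = 7/30.
From Bin C: P(both orange) = (2/4)(1/3) = 1/6.
Total probability = (1/4)(1/7) + (1/2)(7/30) + (1/4)(1/6) = 163/840.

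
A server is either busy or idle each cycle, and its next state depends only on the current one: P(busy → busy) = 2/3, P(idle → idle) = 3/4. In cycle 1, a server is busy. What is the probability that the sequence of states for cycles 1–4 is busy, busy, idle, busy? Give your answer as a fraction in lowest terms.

Cycle 1 is given. For each transition, use the conditional probability from the current state:
P(busy | busy) = 2/3; P(idle | busy) = 1/3; P(busy | idle) = 1/4.
P = 2/3 × 1/3 × 1/4 = 2/36 = 1/18.

1/18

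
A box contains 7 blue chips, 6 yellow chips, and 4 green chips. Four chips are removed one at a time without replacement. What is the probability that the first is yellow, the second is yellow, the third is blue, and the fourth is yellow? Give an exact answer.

1/68

Multiply the probability of each draw given the previous ones:
P = 6/17 × 5/16 × 7/15 × 4/14 = 840/57120 = 1/68.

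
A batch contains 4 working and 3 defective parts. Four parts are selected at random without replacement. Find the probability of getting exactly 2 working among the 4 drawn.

One ordering (working drawn first) has probability 4/7 × 3/6 × 3/5 × 2/4 = 72/840 = 3/35.
There are C(4,2) = 6 such orderings, each equally likely, so P = 6 × 3/35 = 18/35.

18/35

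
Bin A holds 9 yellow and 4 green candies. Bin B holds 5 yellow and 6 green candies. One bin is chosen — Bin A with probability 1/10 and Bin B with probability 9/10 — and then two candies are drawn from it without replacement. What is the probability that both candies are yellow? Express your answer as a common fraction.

From Bin A: P(both yellow) = (9/13)(8/12) = 6/13.
From Bin B: P(both yellow) = (5/11)(4/10) = 2/11.
Total probability = (1/10)(6/13) + (9/10)(2/11) = 30/143.

30/143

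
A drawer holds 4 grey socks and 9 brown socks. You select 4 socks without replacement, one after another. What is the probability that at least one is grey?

P(no grey) = 9/13 × 8/12 × 7/11 × 6/10 = 3024/17160 = 126/715.
P(at least one) = 1 − 126/715 = 589/715.

589/715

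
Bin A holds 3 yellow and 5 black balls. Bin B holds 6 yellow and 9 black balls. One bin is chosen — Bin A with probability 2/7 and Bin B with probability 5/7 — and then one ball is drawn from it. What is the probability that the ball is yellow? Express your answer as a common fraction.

From Bin A: P(yellow) = 3/8.
From Bin B: P(yellow) = 6/15.
Total probability = (2/7)(3/8) + (5/7)(6/15) = 11/28.

11/28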